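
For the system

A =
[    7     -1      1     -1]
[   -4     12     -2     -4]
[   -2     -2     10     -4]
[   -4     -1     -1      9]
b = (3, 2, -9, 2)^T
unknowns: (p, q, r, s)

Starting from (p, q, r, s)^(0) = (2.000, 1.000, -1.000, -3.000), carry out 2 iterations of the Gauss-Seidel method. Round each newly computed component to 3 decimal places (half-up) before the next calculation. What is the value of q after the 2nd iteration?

0.002

Iteration 1:
  p = (3 - (-1)·1.000 - (1)·-1.000 - (-1)·-3.000) / (7) = 0.286
  q = (2 - (-4)·0.286 - (-2)·-1.000 - (-4)·-3.000) / (12) = -0.905
  r = (-9 - (-2)·0.286 - (-2)·-0.905 - (-4)·-3.000) / (10) = -2.224
  s = (2 - (-4)·0.286 - (-1)·-0.905 - (-1)·-2.224) / (9) = 0.002
Iteration 2:
  p = (3 - (-1)·-0.905 - (1)·-2.224 - (-1)·0.002) / (7) = 0.617
  q = (2 - (-4)·0.617 - (-2)·-2.224 - (-4)·0.002) / (12) = 0.002
  r = (-9 - (-2)·0.617 - (-2)·0.002 - (-4)·0.002) / (10) = -0.775
  s = (2 - (-4)·0.617 - (-1)·0.002 - (-1)·-0.775) / (9) = 0.411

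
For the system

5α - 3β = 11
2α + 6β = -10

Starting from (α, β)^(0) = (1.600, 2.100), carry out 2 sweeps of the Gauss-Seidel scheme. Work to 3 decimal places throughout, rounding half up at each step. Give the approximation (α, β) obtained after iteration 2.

Iteration 1:
  α = (11 - (-3)·2.100) / (5) = 3.460
  β = (-10 - (2)·3.460) / (6) = -2.820
Iteration 2:
  α = (11 - (-3)·-2.820) / (5) = 0.508
  β = (-10 - (2)·0.508) / (6) = -1.836

(0.508, -1.836)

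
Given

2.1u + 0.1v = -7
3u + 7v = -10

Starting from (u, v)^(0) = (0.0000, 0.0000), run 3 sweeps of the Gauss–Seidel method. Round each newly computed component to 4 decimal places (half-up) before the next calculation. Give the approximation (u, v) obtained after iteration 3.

(-3.3333, 0.0000)

Iteration 1:
  u = (-7 - (0.1)·0.0000) / (2.1) = -3.3333
  v = (-10 - (3)·-3.3333) / (7) = 0.0000
Iteration 2:
  u = (-7 - (0.1)·0.0000) / (2.1) = -3.3333
  v = (-10 - (3)·-3.3333) / (7) = 0.0000
Iteration 3:
  u = (-7 - (0.1)·0.0000) / (2.1) = -3.3333
  v = (-10 - (3)·-3.3333) / (7) = 0.0000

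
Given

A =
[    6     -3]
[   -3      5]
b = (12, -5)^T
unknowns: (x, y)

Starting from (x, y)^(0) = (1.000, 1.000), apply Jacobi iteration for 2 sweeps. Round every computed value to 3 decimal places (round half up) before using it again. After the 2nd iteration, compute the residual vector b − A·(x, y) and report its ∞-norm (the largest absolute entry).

2.700

Iteration 1:
  x = (12 - (-3)·1.000) / (6) = 2.500
  y = (-5 - (-3)·1.000) / (5) = -0.400
Iteration 2:
  x = (12 - (-3)·-0.400) / (6) = 1.800
  y = (-5 - (-3)·2.500) / (5) = 0.500
Residual b − A·x = (2.700, -2.100); ∞-norm = 2.700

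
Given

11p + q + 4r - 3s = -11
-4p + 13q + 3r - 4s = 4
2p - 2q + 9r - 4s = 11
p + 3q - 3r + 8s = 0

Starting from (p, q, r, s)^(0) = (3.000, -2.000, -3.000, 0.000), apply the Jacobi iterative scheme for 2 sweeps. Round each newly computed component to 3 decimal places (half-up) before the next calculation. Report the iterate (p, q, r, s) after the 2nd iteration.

Iteration 1:
  p = (-11 - (1)·-2.000 - (4)·-3.000 - (-3)·0.000) / (11) = 0.273
  q = (4 - (-4)·3.000 - (3)·-3.000 - (-4)·0.000) / (13) = 1.923
  r = (11 - (2)·3.000 - (-2)·-2.000 - (-4)·0.000) / (9) = 0.111
  s = (0 - (1)·3.000 - (3)·-2.000 - (-3)·-3.000) / (8) = -0.750
Iteration 2:
  p = (-11 - (1)·1.923 - (4)·0.111 - (-3)·-0.750) / (11) = -1.420
  q = (4 - (-4)·0.273 - (3)·0.111 - (-4)·-0.750) / (13) = 0.135
  r = (11 - (2)·0.273 - (-2)·1.923 - (-4)·-0.750) / (9) = 1.256
  s = (0 - (1)·0.273 - (3)·1.923 - (-3)·0.111) / (8) = -0.714

(-1.420, 0.135, 1.256, -0.714)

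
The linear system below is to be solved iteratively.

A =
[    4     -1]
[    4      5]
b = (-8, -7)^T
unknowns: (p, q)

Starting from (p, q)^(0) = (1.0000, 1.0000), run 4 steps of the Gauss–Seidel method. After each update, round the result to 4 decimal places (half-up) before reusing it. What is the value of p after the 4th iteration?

Iteration 1:
  p = (-8 - (-1)·1.0000) / (4) = -1.7500
  q = (-7 - (4)·-1.7500) / (5) = 0.0000
Iteration 2:
  p = (-8 - (-1)·0.0000) / (4) = -2.0000
  q = (-7 - (4)·-2.0000) / (5) = 0.2000
Iteration 3:
  p = (-8 - (-1)·0.2000) / (4) = -1.9500
  q = (-7 - (4)·-1.9500) / (5) = 0.1600
Iteration 4:
  p = (-8 - (-1)·0.1600) / (4) = -1.9600
  q = (-7 - (4)·-1.9600) / (5) = 0.1680

-1.9600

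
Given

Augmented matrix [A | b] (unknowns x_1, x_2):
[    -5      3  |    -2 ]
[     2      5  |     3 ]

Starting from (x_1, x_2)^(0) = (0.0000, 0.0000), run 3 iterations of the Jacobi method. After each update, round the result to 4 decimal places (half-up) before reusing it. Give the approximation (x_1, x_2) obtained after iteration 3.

(0.6640, 0.2960)

Iteration 1:
  x_1 = (-2 - (3)·0.0000) / (-5) = 0.4000
  x_2 = (3 - (2)·0.0000) / (5) = 0.6000
Iteration 2:
  x_1 = (-2 - (3)·0.6000) / (-5) = 0.7600
  x_2 = (3 - (2)·0.4000) / (5) = 0.4400
Iteration 3:
  x_1 = (-2 - (3)·0.4400) / (-5) = 0.6640
  x_2 = (3 - (2)·0.7600) / (5) = 0.2960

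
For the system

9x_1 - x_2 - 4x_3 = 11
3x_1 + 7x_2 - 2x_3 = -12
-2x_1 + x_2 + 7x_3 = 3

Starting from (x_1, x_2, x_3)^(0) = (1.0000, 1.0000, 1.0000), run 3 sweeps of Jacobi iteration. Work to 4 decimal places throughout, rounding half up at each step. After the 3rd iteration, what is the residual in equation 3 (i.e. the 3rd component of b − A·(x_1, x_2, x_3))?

Iteration 1:
  x_1 = (11 - (-1)·1.0000 - (-4)·1.0000) / (9) = 1.7778
  x_2 = (-12 - (3)·1.0000 - (-2)·1.0000) / (7) = -1.8571
  x_3 = (3 - (-2)·1.0000 - (1)·1.0000) / (7) = 0.5714
Iteration 2:
  x_1 = (11 - (-1)·-1.8571 - (-4)·0.5714) / (9) = 1.2698
  x_2 = (-12 - (3)·1.7778 - (-2)·0.5714) / (7) = -2.3129
  x_3 = (3 - (-2)·1.7778 - (1)·-1.8571) / (7) = 1.2018
Iteration 3:
  x_1 = (11 - (-1)·-2.3129 - (-4)·1.2018) / (9) = 1.4994
  x_2 = (-12 - (3)·1.2698 - (-2)·1.2018) / (7) = -1.9151
  x_3 = (3 - (-2)·1.2698 - (1)·-2.3129) / (7) = 1.1218
Residual b − A·x = (0.0775, -0.8489, 0.0613)

0.0613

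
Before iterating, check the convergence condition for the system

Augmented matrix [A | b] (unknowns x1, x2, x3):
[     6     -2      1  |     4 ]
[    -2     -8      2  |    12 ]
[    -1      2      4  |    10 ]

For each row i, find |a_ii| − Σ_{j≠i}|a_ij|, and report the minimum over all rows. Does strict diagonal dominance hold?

row 1: |6| − (2+1) = 3
row 2: |-8| − (2+2) = 4
row 3: |4| − (1+2) = 1
minimum over rows = 1 → strictly diagonally dominant (convergence guaranteed)

1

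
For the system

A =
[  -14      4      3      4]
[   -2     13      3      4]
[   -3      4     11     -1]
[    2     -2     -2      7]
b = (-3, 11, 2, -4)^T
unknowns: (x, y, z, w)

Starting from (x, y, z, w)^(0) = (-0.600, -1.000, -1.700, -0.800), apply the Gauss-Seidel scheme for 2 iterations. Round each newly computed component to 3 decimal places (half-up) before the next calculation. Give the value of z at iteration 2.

Iteration 1:
  x = (-3 - (4)·-1.000 - (3)·-1.700 - (4)·-0.800) / (-14) = -0.664
  y = (11 - (-2)·-0.664 - (3)·-1.700 - (4)·-0.800) / (13) = 1.382
  z = (2 - (-3)·-0.664 - (4)·1.382 - (-1)·-0.800) / (11) = -0.575
  w = (-4 - (2)·-0.664 - (-2)·1.382 - (-2)·-0.575) / (7) = -0.151
Iteration 2:
  x = (-3 - (4)·1.382 - (3)·-0.575 - (4)·-0.151) / (-14) = 0.443
  y = (11 - (-2)·0.443 - (3)·-0.575 - (4)·-0.151) / (13) = 1.093
  z = (2 - (-3)·0.443 - (4)·1.093 - (-1)·-0.151) / (11) = -0.109
  w = (-4 - (2)·0.443 - (-2)·1.093 - (-2)·-0.109) / (7) = -0.417

-0.109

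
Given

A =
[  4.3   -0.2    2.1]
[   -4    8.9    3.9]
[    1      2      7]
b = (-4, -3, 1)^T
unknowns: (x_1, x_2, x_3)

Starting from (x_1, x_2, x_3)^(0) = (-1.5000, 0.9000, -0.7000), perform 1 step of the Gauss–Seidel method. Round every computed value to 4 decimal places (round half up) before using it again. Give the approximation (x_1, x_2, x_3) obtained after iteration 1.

Iteration 1:
  x_1 = (-4 - (-0.2)·0.9000 - (2.1)·-0.7000) / (4.3) = -0.5465
  x_2 = (-3 - (-4)·-0.5465 - (3.9)·-0.7000) / (8.9) = -0.2760
  x_3 = (1 - (1)·-0.5465 - (2)·-0.2760) / (7) = 0.2998

(-0.5465, -0.2760, 0.2998)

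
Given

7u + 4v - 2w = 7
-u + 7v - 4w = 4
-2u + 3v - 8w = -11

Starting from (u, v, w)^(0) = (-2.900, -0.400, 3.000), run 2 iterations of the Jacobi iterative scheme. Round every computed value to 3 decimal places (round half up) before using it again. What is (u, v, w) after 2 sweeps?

(0.488, 1.984, 1.555)

Iteration 1:
  u = (7 - (4)·-0.400 - (-2)·3.000) / (7) = 2.086
  v = (4 - (-1)·-2.900 - (-4)·3.000) / (7) = 1.871
  w = (-11 - (-2)·-2.900 - (3)·-0.400) / (-8) = 1.950
Iteration 2:
  u = (7 - (4)·1.871 - (-2)·1.950) / (7) = 0.488
  v = (4 - (-1)·2.086 - (-4)·1.950) / (7) = 1.984
  w = (-11 - (-2)·2.086 - (3)·1.871) / (-8) = 1.555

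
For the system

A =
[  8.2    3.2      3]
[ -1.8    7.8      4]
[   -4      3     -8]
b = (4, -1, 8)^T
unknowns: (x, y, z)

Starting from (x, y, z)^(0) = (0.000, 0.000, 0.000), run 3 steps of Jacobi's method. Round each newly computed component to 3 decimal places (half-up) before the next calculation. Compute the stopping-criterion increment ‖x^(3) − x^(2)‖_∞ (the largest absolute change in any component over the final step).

0.246

Iteration 1:
  x = (4 - (3.2)·0.000 - (3)·0.000) / (8.2) = 0.488
  y = (-1 - (-1.8)·0.000 - (4)·0.000) / (7.8) = -0.128
  z = (8 - (-4)·0.000 - (3)·0.000) / (-8) = -1.000
Iteration 2:
  x = (4 - (3.2)·-0.128 - (3)·-1.000) / (8.2) = 0.904
  y = (-1 - (-1.8)·0.488 - (4)·-1.000) / (7.8) = 0.497
  z = (8 - (-4)·0.488 - (3)·-0.128) / (-8) = -1.292
Iteration 3:
  x = (4 - (3.2)·0.497 - (3)·-1.292) / (8.2) = 0.767
  y = (-1 - (-1.8)·0.904 - (4)·-1.292) / (7.8) = 0.743
  z = (8 - (-4)·0.904 - (3)·0.497) / (-8) = -1.266
Change: (-0.137, 0.246, 0.026) → max |·| = 0.246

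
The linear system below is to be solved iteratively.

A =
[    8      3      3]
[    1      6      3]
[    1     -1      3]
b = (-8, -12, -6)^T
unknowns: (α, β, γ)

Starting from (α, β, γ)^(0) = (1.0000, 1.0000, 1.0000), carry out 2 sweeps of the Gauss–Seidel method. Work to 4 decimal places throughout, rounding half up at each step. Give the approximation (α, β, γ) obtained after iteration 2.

Iteration 1:
  α = (-8 - (3)·1.0000 - (3)·1.0000) / (8) = -1.7500
  β = (-12 - (1)·-1.7500 - (3)·1.0000) / (6) = -2.2083
  γ = (-6 - (1)·-1.7500 - (-1)·-2.2083) / (3) = -2.1528
Iteration 2:
  α = (-8 - (3)·-2.2083 - (3)·-2.1528) / (8) = 0.6354
  β = (-12 - (1)·0.6354 - (3)·-2.1528) / (6) = -1.0295
  γ = (-6 - (1)·0.6354 - (-1)·-1.0295) / (3) = -2.5550

(0.6354, -1.0295, -2.5550)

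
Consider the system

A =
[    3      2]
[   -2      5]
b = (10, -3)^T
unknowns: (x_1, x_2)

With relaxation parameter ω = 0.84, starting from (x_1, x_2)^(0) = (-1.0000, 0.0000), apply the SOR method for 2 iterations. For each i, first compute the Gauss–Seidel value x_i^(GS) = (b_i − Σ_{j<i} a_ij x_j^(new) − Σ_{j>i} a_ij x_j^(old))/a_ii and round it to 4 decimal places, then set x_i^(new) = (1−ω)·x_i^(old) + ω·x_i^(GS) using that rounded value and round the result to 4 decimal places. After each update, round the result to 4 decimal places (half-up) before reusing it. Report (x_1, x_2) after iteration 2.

(3.0079, 0.5680)

Iteration 1:
  x_1: GS value = (10 - (2)·0.0000) / (3) = 3.3333;  x_1 ← (1−ω)·-1.0000 + ω·3.3333 = 2.6400
  x_2: GS value = (-3 - (-2)·2.6400) / (5) = 0.4560;  x_2 ← (1−ω)·0.0000 + ω·0.4560 = 0.3830
Iteration 2:
  x_1: GS value = (10 - (2)·0.3830) / (3) = 3.0780;  x_1 ← (1−ω)·2.6400 + ω·3.0780 = 3.0079
  x_2: GS value = (-3 - (-2)·3.0079) / (5) = 0.6032;  x_2 ← (1−ω)·0.3830 + ω·0.6032 = 0.5680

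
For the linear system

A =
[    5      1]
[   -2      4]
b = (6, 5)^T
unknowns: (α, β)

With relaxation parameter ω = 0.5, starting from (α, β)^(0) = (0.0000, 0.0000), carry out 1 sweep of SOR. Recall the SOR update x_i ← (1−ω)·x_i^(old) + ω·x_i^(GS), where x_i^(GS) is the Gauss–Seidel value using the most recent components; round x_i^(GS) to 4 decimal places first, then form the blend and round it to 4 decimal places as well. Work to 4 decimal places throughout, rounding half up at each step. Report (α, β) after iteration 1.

Iteration 1:
  α: GS value = (6 - (1)·0.0000) / (5) = 1.2000;  α ← (1−ω)·0.0000 + ω·1.2000 = 0.6000
  β: GS value = (5 - (-2)·0.6000) / (4) = 1.5500;  β ← (1−ω)·0.0000 + ω·1.5500 = 0.7750

(0.6000, 0.7750)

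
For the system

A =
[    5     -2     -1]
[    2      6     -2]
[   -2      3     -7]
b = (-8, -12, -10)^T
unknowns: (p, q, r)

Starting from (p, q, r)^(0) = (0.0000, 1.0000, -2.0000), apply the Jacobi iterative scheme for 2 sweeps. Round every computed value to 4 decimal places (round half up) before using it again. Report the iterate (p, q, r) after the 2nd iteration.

(-2.2953, -0.8476, 0.7428)

Iteration 1:
  p = (-8 - (-2)·1.0000 - (-1)·-2.0000) / (5) = -1.6000
  q = (-12 - (2)·0.0000 - (-2)·-2.0000) / (6) = -2.6667
  r = (-10 - (-2)·0.0000 - (3)·1.0000) / (-7) = 1.8571
Iteration 2:
  p = (-8 - (-2)·-2.6667 - (-1)·1.8571) / (5) = -2.2953
  q = (-12 - (2)·-1.6000 - (-2)·1.8571) / (6) = -0.8476
  r = (-10 - (-2)·-1.6000 - (3)·-2.6667) / (-7) = 0.7428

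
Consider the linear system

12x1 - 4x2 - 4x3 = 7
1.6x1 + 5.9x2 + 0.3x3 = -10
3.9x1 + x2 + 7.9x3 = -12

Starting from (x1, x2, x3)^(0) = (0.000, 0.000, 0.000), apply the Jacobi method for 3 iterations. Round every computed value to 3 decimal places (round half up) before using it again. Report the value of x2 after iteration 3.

-1.482

Iteration 1:
  x1 = (7 - (-4)·0.000 - (-4)·0.000) / (12) = 0.583
  x2 = (-10 - (1.6)·0.000 - (0.3)·0.000) / (5.9) = -1.695
  x3 = (-12 - (3.9)·0.000 - (1)·0.000) / (7.9) = -1.519
Iteration 2:
  x1 = (7 - (-4)·-1.695 - (-4)·-1.519) / (12) = -0.488
  x2 = (-10 - (1.6)·0.583 - (0.3)·-1.519) / (5.9) = -1.776
  x3 = (-12 - (3.9)·0.583 - (1)·-1.695) / (7.9) = -1.592
Iteration 3:
  x1 = (7 - (-4)·-1.776 - (-4)·-1.592) / (12) = -0.539
  x2 = (-10 - (1.6)·-0.488 - (0.3)·-1.592) / (5.9) = -1.482
  x3 = (-12 - (3.9)·-0.488 - (1)·-1.776) / (7.9) = -1.053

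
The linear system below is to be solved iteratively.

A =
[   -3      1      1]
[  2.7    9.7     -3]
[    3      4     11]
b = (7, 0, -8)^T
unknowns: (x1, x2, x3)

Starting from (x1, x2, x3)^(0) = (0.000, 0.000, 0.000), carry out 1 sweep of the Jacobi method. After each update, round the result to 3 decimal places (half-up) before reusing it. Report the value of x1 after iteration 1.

Iteration 1:
  x1 = (7 - (1)·0.000 - (1)·0.000) / (-3) = -2.333
  x2 = (0 - (2.7)·0.000 - (-3)·0.000) / (9.7) = 0.000
  x3 = (-8 - (3)·0.000 - (4)·0.000) / (11) = -0.727

-2.333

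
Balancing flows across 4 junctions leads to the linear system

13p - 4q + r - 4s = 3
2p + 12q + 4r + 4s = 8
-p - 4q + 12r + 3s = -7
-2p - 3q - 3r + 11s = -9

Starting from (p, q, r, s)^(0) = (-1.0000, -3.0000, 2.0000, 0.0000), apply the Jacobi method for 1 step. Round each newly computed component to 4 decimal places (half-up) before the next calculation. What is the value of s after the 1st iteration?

Iteration 1:
  p = (3 - (-4)·-3.0000 - (1)·2.0000 - (-4)·0.0000) / (13) = -0.8462
  q = (8 - (2)·-1.0000 - (4)·2.0000 - (4)·0.0000) / (12) = 0.1667
  r = (-7 - (-1)·-1.0000 - (-4)·-3.0000 - (3)·0.0000) / (12) = -1.6667
  s = (-9 - (-2)·-1.0000 - (-3)·-3.0000 - (-3)·2.0000) / (11) = -1.2727

-1.2727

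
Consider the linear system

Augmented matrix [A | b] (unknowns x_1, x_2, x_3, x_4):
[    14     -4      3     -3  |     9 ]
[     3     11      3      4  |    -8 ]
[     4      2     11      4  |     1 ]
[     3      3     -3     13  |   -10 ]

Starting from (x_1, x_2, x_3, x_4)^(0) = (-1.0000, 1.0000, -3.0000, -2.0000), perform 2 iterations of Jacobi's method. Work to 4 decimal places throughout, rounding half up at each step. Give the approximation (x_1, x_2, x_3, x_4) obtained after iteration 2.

Iteration 1:
  x_1 = (9 - (-4)·1.0000 - (3)·-3.0000 - (-3)·-2.0000) / (14) = 1.1429
  x_2 = (-8 - (3)·-1.0000 - (3)·-3.0000 - (4)·-2.0000) / (11) = 1.0909
  x_3 = (1 - (4)·-1.0000 - (2)·1.0000 - (4)·-2.0000) / (11) = 1.0000
  x_4 = (-10 - (3)·-1.0000 - (3)·1.0000 - (-3)·-3.0000) / (13) = -1.4615
Iteration 2:
  x_1 = (9 - (-4)·1.0909 - (3)·1.0000 - (-3)·-1.4615) / (14) = 0.4271
  x_2 = (-8 - (3)·1.1429 - (3)·1.0000 - (4)·-1.4615) / (11) = -0.7802
  x_3 = (1 - (4)·1.1429 - (2)·1.0909 - (4)·-1.4615) / (11) = 0.0084
  x_4 = (-10 - (3)·1.1429 - (3)·1.0909 - (-3)·1.0000) / (13) = -1.0540

(0.4271, -0.7802, 0.0084, -1.0540)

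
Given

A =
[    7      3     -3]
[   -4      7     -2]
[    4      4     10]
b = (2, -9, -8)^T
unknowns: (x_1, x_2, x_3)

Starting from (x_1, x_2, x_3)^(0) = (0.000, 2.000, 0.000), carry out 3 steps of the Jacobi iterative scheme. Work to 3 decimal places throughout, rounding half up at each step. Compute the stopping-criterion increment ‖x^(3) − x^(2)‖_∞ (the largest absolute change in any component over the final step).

0.997

Iteration 1:
  x_1 = (2 - (3)·2.000 - (-3)·0.000) / (7) = -0.571
  x_2 = (-9 - (-4)·0.000 - (-2)·0.000) / (7) = -1.286
  x_3 = (-8 - (4)·0.000 - (4)·2.000) / (10) = -1.600
Iteration 2:
  x_1 = (2 - (3)·-1.286 - (-3)·-1.600) / (7) = 0.151
  x_2 = (-9 - (-4)·-0.571 - (-2)·-1.600) / (7) = -2.069
  x_3 = (-8 - (4)·-0.571 - (4)·-1.286) / (10) = -0.057
Iteration 3:
  x_1 = (2 - (3)·-2.069 - (-3)·-0.057) / (7) = 1.148
  x_2 = (-9 - (-4)·0.151 - (-2)·-0.057) / (7) = -1.216
  x_3 = (-8 - (4)·0.151 - (4)·-2.069) / (10) = -0.033
Change: (0.997, 0.853, 0.024) → max |·| = 0.997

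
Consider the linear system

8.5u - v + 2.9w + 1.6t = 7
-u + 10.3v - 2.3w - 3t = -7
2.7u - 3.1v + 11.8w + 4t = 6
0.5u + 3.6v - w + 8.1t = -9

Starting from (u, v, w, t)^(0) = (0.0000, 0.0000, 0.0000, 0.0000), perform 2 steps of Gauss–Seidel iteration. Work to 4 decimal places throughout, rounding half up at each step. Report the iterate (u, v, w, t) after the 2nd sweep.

(0.8623, -0.8145, 0.3939, -0.7537)

Iteration 1:
  u = (7 - (-1)·0.0000 - (2.9)·0.0000 - (1.6)·0.0000) / (8.5) = 0.8235
  v = (-7 - (-1)·0.8235 - (-2.3)·0.0000 - (-3)·0.0000) / (10.3) = -0.5997
  w = (6 - (2.7)·0.8235 - (-3.1)·-0.5997 - (4)·0.0000) / (11.8) = 0.1625
  t = (-9 - (0.5)·0.8235 - (3.6)·-0.5997 - (-1)·0.1625) / (8.1) = -0.8753
Iteration 2:
  u = (7 - (-1)·-0.5997 - (2.9)·0.1625 - (1.6)·-0.8753) / (8.5) = 0.8623
  v = (-7 - (-1)·0.8623 - (-2.3)·0.1625 - (-3)·-0.8753) / (10.3) = -0.8145
  w = (6 - (2.7)·0.8623 - (-3.1)·-0.8145 - (4)·-0.8753) / (11.8) = 0.3939
  t = (-9 - (0.5)·0.8623 - (3.6)·-0.8145 - (-1)·0.3939) / (8.1) = -0.7537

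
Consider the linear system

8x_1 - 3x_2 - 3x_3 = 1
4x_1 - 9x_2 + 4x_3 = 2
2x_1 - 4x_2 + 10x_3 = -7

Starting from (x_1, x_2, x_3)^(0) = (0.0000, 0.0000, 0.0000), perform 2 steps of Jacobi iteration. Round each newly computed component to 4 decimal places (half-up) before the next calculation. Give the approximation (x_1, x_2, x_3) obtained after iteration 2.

Iteration 1:
  x_1 = (1 - (-3)·0.0000 - (-3)·0.0000) / (8) = 0.1250
  x_2 = (2 - (4)·0.0000 - (4)·0.0000) / (-9) = -0.2222
  x_3 = (-7 - (2)·0.0000 - (-4)·0.0000) / (10) = -0.7000
Iteration 2:
  x_1 = (1 - (-3)·-0.2222 - (-3)·-0.7000) / (8) = -0.2208
  x_2 = (2 - (4)·0.1250 - (4)·-0.7000) / (-9) = -0.4778
  x_3 = (-7 - (2)·0.1250 - (-4)·-0.2222) / (10) = -0.8139

(-0.2208, -0.4778, -0.8139)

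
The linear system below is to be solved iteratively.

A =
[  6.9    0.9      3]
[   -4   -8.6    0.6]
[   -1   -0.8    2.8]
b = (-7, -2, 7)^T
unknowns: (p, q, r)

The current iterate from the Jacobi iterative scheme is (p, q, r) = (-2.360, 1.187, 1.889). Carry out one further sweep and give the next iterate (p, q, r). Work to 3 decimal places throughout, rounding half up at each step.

(-1.991, 1.462, 1.996)

One sweep:
  p = (-7 - (0.9)·1.187 - (3)·1.889) / (6.9) = -1.991
  q = (-2 - (-4)·-2.360 - (0.6)·1.889) / (-8.6) = 1.462
  r = (7 - (-1)·-2.360 - (-0.8)·1.187) / (2.8) = 1.996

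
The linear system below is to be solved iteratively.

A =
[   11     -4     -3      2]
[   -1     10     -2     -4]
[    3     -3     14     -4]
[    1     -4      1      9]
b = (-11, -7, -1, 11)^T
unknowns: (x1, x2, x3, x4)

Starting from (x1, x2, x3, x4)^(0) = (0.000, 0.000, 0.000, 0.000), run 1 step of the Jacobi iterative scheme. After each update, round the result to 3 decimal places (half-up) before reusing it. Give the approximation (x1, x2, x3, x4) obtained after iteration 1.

Iteration 1:
  x1 = (-11 - (-4)·0.000 - (-3)·0.000 - (2)·0.000) / (11) = -1.000
  x2 = (-7 - (-1)·0.000 - (-2)·0.000 - (-4)·0.000) / (10) = -0.700
  x3 = (-1 - (3)·0.000 - (-3)·0.000 - (-4)·0.000) / (14) = -0.071
  x4 = (11 - (1)·0.000 - (-4)·0.000 - (1)·0.000) / (9) = 1.222

(-1.000, -0.700, -0.071, 1.222)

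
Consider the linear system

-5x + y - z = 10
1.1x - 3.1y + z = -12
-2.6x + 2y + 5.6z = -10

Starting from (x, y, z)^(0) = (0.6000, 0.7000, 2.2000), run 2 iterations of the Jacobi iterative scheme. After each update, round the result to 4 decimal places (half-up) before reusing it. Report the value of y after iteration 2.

Iteration 1:
  x = (10 - (1)·0.7000 - (-1)·2.2000) / (-5) = -2.3000
  y = (-12 - (1.1)·0.6000 - (1)·2.2000) / (-3.1) = 4.7935
  z = (-10 - (-2.6)·0.6000 - (2)·0.7000) / (5.6) = -1.7571
Iteration 2:
  x = (10 - (1)·4.7935 - (-1)·-1.7571) / (-5) = -0.6899
  y = (-12 - (1.1)·-2.3000 - (1)·-1.7571) / (-3.1) = 2.4880
  z = (-10 - (-2.6)·-2.3000 - (2)·4.7935) / (5.6) = -4.5655

2.4880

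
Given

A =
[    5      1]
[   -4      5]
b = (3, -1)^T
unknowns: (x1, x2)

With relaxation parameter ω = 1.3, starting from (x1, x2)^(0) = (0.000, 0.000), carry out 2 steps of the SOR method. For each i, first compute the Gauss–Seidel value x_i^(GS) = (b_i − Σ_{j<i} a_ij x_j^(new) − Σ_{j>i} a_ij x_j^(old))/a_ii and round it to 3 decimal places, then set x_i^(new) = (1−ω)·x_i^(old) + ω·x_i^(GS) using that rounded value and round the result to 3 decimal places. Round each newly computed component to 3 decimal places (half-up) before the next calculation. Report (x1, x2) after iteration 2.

Iteration 1:
  x1: GS value = (3 - (1)·0.000) / (5) = 0.600;  x1 ← (1−ω)·0.000 + ω·0.600 = 0.780
  x2: GS value = (-1 - (-4)·0.780) / (5) = 0.424;  x2 ← (1−ω)·0.000 + ω·0.424 = 0.551
Iteration 2:
  x1: GS value = (3 - (1)·0.551) / (5) = 0.490;  x1 ← (1−ω)·0.780 + ω·0.490 = 0.403
  x2: GS value = (-1 - (-4)·0.403) / (5) = 0.122;  x2 ← (1−ω)·0.551 + ω·0.122 = -0.007

(0.403, -0.007)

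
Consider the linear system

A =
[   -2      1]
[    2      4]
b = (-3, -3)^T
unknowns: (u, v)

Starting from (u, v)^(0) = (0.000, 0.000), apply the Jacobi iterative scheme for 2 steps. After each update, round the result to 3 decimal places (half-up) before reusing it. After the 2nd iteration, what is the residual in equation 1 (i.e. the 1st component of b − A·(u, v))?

Iteration 1:
  u = (-3 - (1)·0.000) / (-2) = 1.500
  v = (-3 - (2)·0.000) / (4) = -0.750
Iteration 2:
  u = (-3 - (1)·-0.750) / (-2) = 1.125
  v = (-3 - (2)·1.500) / (4) = -1.500
Residual b − A·x = (0.750, 0.750)

0.750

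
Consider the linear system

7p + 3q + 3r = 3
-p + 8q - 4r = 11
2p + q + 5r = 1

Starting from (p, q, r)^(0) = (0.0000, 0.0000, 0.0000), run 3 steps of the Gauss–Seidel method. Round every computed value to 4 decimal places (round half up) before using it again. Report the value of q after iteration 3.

1.3543

Iteration 1:
  p = (3 - (3)·0.0000 - (3)·0.0000) / (7) = 0.4286
  q = (11 - (-1)·0.4286 - (-4)·0.0000) / (8) = 1.4286
  r = (1 - (2)·0.4286 - (1)·1.4286) / (5) = -0.2572
Iteration 2:
  p = (3 - (3)·1.4286 - (3)·-0.2572) / (7) = -0.0735
  q = (11 - (-1)·-0.0735 - (-4)·-0.2572) / (8) = 1.2372
  r = (1 - (2)·-0.0735 - (1)·1.2372) / (5) = -0.0180
Iteration 3:
  p = (3 - (3)·1.2372 - (3)·-0.0180) / (7) = -0.0939
  q = (11 - (-1)·-0.0939 - (-4)·-0.0180) / (8) = 1.3543
  r = (1 - (2)·-0.0939 - (1)·1.3543) / (5) = -0.0333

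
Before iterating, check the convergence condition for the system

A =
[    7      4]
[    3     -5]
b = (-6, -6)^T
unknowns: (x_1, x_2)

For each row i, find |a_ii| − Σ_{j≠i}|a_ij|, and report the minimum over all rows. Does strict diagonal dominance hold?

2

row 1: |7| − (4) = 3
row 2: |-5| − (3) = 2
minimum over rows = 2 → strictly diagonally dominant (convergence guaranteed)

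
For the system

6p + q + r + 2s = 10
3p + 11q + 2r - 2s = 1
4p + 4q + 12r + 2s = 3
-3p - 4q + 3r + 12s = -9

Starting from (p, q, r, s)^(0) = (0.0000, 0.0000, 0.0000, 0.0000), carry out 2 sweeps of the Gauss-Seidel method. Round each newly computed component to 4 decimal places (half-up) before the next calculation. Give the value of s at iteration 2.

Iteration 1:
  p = (10 - (1)·0.0000 - (1)·0.0000 - (2)·0.0000) / (6) = 1.6667
  q = (1 - (3)·1.6667 - (2)·0.0000 - (-2)·0.0000) / (11) = -0.3636
  r = (3 - (4)·1.6667 - (4)·-0.3636 - (2)·0.0000) / (12) = -0.1844
  s = (-9 - (-3)·1.6667 - (-4)·-0.3636 - (3)·-0.1844) / (12) = -0.4084
Iteration 2:
  p = (10 - (1)·-0.3636 - (1)·-0.1844 - (2)·-0.4084) / (6) = 1.8941
  q = (1 - (3)·1.8941 - (2)·-0.1844 - (-2)·-0.4084) / (11) = -0.4664
  r = (3 - (4)·1.8941 - (4)·-0.4664 - (2)·-0.4084) / (12) = -0.1578
  s = (-9 - (-3)·1.8941 - (-4)·-0.4664 - (3)·-0.1578) / (12) = -0.3925

-0.3925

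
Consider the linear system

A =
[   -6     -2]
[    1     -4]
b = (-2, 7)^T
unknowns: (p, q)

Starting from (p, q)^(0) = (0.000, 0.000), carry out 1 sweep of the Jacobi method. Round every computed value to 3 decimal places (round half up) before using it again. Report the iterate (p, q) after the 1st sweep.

Iteration 1:
  p = (-2 - (-2)·0.000) / (-6) = 0.333
  q = (7 - (1)·0.000) / (-4) = -1.750

(0.333, -1.750)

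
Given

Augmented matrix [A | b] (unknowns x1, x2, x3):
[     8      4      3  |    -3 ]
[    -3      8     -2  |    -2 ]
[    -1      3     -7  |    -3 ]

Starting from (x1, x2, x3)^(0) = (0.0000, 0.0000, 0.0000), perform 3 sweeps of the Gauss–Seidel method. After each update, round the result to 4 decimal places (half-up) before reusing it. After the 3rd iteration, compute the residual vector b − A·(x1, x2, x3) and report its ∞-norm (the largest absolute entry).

0.0576

Iteration 1:
  x1 = (-3 - (4)·0.0000 - (3)·0.0000) / (8) = -0.3750
  x2 = (-2 - (-3)·-0.3750 - (-2)·0.0000) / (8) = -0.3906
  x3 = (-3 - (-1)·-0.3750 - (3)·-0.3906) / (-7) = 0.3147
Iteration 2:
  x1 = (-3 - (4)·-0.3906 - (3)·0.3147) / (8) = -0.2977
  x2 = (-2 - (-3)·-0.2977 - (-2)·0.3147) / (8) = -0.2830
  x3 = (-3 - (-1)·-0.2977 - (3)·-0.2830) / (-7) = 0.3498
Iteration 3:
  x1 = (-3 - (4)·-0.2830 - (3)·0.3498) / (8) = -0.3647
  x2 = (-2 - (-3)·-0.3647 - (-2)·0.3498) / (8) = -0.2993
  x3 = (-3 - (-1)·-0.3647 - (3)·-0.2993) / (-7) = 0.3524
Residual b − A·x = (0.0576, 0.0051, 0.0000); ∞-norm = 0.0576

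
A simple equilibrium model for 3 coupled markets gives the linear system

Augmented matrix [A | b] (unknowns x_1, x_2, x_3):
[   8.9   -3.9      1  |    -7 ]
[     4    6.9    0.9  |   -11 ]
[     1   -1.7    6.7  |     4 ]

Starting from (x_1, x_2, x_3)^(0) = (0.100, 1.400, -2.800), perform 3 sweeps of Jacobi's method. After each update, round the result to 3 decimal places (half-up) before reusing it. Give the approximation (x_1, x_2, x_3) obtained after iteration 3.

Iteration 1:
  x_1 = (-7 - (-3.9)·1.400 - (1)·-2.800) / (8.9) = 0.142
  x_2 = (-11 - (4)·0.100 - (0.9)·-2.800) / (6.9) = -1.287
  x_3 = (4 - (1)·0.100 - (-1.7)·1.400) / (6.7) = 0.937
Iteration 2:
  x_1 = (-7 - (-3.9)·-1.287 - (1)·0.937) / (8.9) = -1.456
  x_2 = (-11 - (4)·0.142 - (0.9)·0.937) / (6.9) = -1.799
  x_3 = (4 - (1)·0.142 - (-1.7)·-1.287) / (6.7) = 0.249
Iteration 3:
  x_1 = (-7 - (-3.9)·-1.799 - (1)·0.249) / (8.9) = -1.603
  x_2 = (-11 - (4)·-1.456 - (0.9)·0.249) / (6.9) = -0.783
  x_3 = (4 - (1)·-1.456 - (-1.7)·-1.799) / (6.7) = 0.358

(-1.603, -0.783, 0.358)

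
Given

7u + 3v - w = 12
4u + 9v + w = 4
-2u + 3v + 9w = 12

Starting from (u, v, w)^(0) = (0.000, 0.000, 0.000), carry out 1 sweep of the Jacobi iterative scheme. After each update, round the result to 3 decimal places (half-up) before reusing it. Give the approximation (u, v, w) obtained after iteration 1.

(1.714, 0.444, 1.333)

Iteration 1:
  u = (12 - (3)·0.000 - (-1)·0.000) / (7) = 1.714
  v = (4 - (4)·0.000 - (1)·0.000) / (9) = 0.444
  w = (12 - (-2)·0.000 - (3)·0.000) / (9) = 1.333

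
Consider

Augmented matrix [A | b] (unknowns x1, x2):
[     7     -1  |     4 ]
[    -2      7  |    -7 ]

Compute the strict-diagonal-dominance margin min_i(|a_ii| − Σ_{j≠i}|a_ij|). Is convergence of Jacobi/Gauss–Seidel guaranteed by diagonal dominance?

row 1: |7| − (1) = 6
row 2: |7| − (2) = 5
minimum over rows = 5 → strictly diagonally dominant (convergence guaranteed)

5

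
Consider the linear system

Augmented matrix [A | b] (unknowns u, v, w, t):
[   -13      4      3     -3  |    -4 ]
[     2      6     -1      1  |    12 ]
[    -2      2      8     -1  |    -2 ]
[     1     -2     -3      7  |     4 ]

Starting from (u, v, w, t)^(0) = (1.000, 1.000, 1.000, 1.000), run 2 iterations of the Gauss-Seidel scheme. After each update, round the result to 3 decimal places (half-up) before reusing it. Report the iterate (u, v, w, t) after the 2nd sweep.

Iteration 1:
  u = (-4 - (4)·1.000 - (3)·1.000 - (-3)·1.000) / (-13) = 0.615
  v = (12 - (2)·0.615 - (-1)·1.000 - (1)·1.000) / (6) = 1.795
  w = (-2 - (-2)·0.615 - (2)·1.795 - (-1)·1.000) / (8) = -0.420
  t = (4 - (1)·0.615 - (-2)·1.795 - (-3)·-0.420) / (7) = 0.816
Iteration 2:
  u = (-4 - (4)·1.795 - (3)·-0.420 - (-3)·0.816) / (-13) = 0.575
  v = (12 - (2)·0.575 - (-1)·-0.420 - (1)·0.816) / (6) = 1.602
  w = (-2 - (-2)·0.575 - (2)·1.602 - (-1)·0.816) / (8) = -0.405
  t = (4 - (1)·0.575 - (-2)·1.602 - (-3)·-0.405) / (7) = 0.773

(0.575, 1.602, -0.405, 0.773)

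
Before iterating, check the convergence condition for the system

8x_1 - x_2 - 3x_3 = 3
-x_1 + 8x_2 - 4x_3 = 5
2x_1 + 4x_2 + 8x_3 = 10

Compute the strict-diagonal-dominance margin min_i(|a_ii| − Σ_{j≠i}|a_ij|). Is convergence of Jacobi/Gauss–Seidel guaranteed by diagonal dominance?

row 1: |8| − (1+3) = 4
row 2: |8| − (1+4) = 3
row 3: |8| − (2+4) = 2
minimum over rows = 2 → strictly diagonally dominant (convergence guaranteed)

2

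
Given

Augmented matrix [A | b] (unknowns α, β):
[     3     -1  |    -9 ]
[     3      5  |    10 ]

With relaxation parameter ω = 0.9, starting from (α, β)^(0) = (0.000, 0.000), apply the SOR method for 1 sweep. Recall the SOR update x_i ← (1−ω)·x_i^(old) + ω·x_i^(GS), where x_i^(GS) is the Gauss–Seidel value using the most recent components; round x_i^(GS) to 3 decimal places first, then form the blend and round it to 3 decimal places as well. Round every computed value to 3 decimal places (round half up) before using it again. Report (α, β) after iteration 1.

Iteration 1:
  α: GS value = (-9 - (-1)·0.000) / (3) = -3.000;  α ← (1−ω)·0.000 + ω·-3.000 = -2.700
  β: GS value = (10 - (3)·-2.700) / (5) = 3.620;  β ← (1−ω)·0.000 + ω·3.620 = 3.258

(-2.700, 3.258)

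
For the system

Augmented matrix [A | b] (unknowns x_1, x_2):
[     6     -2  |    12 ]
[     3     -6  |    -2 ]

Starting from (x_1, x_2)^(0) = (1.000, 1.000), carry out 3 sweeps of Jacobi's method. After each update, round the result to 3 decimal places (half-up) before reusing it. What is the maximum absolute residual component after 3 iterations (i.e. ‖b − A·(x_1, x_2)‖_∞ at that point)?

0.668

Iteration 1:
  x_1 = (12 - (-2)·1.000) / (6) = 2.333
  x_2 = (-2 - (3)·1.000) / (-6) = 0.833
Iteration 2:
  x_1 = (12 - (-2)·0.833) / (6) = 2.278
  x_2 = (-2 - (3)·2.333) / (-6) = 1.500
Iteration 3:
  x_1 = (12 - (-2)·1.500) / (6) = 2.500
  x_2 = (-2 - (3)·2.278) / (-6) = 1.472
Residual b − A·x = (-0.056, -0.668); ∞-norm = 0.668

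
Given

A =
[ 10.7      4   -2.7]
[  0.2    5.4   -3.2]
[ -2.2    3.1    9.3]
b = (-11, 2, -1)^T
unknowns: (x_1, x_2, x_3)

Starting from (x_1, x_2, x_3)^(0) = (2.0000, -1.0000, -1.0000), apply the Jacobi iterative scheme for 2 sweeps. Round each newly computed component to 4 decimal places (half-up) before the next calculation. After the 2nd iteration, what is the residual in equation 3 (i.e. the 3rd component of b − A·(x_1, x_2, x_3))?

-3.0903

Iteration 1:
  x_1 = (-11 - (4)·-1.0000 - (-2.7)·-1.0000) / (10.7) = -0.9065
  x_2 = (2 - (0.2)·2.0000 - (-3.2)·-1.0000) / (5.4) = -0.2963
  x_3 = (-1 - (-2.2)·2.0000 - (3.1)·-1.0000) / (9.3) = 0.6989
Iteration 2:
  x_1 = (-11 - (4)·-0.2963 - (-2.7)·0.6989) / (10.7) = -0.7409
  x_2 = (2 - (0.2)·-0.9065 - (-3.2)·0.6989) / (5.4) = 0.8181
  x_3 = (-1 - (-2.2)·-0.9065 - (3.1)·-0.2963) / (9.3) = -0.2232
Residual b − A·x = (-6.9474, -2.9838, -3.0903)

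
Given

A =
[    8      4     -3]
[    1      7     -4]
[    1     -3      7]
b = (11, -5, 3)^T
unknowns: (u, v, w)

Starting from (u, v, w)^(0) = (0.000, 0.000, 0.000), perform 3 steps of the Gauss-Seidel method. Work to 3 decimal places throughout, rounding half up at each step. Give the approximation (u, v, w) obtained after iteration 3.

Iteration 1:
  u = (11 - (4)·0.000 - (-3)·0.000) / (8) = 1.375
  v = (-5 - (1)·1.375 - (-4)·0.000) / (7) = -0.911
  w = (3 - (1)·1.375 - (-3)·-0.911) / (7) = -0.158
Iteration 2:
  u = (11 - (4)·-0.911 - (-3)·-0.158) / (8) = 1.771
  v = (-5 - (1)·1.771 - (-4)·-0.158) / (7) = -1.058
  w = (3 - (1)·1.771 - (-3)·-1.058) / (7) = -0.278
Iteration 3:
  u = (11 - (4)·-1.058 - (-3)·-0.278) / (8) = 1.800
  v = (-5 - (1)·1.800 - (-4)·-0.278) / (7) = -1.130
  w = (3 - (1)·1.800 - (-3)·-1.130) / (7) = -0.313

(1.800, -1.130, -0.313)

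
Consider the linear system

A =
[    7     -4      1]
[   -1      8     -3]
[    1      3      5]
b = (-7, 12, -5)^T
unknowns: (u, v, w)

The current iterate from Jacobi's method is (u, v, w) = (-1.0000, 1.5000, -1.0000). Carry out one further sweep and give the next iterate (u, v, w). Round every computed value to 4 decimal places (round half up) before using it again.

(0.0000, 1.0000, -1.7000)

One sweep:
  u = (-7 - (-4)·1.5000 - (1)·-1.0000) / (7) = 0.0000
  v = (12 - (-1)·-1.0000 - (-3)·-1.0000) / (8) = 1.0000
  w = (-5 - (1)·-1.0000 - (3)·1.5000) / (5) = -1.7000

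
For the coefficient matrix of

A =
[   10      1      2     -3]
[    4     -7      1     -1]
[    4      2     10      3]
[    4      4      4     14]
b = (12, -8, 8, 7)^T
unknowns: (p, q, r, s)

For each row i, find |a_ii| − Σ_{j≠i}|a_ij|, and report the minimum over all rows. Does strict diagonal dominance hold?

row 1: |10| − (1+2+3) = 4
row 2: |-7| − (4+1+1) = 1
row 3: |10| − (4+2+3) = 1
row 4: |14| − (4+4+4) = 2
minimum over rows = 1 → strictly diagonally dominant (convergence guaranteed)

1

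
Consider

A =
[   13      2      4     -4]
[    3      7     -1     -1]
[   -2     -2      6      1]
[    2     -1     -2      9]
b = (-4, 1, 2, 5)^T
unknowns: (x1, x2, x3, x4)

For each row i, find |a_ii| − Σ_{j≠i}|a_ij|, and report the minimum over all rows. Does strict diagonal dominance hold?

row 1: |13| − (2+4+4) = 3
row 2: |7| − (3+1+1) = 2
row 3: |6| − (2+2+1) = 1
row 4: |9| − (2+1+2) = 4
minimum over rows = 1 → strictly diagonally dominant (convergence guaranteed)

1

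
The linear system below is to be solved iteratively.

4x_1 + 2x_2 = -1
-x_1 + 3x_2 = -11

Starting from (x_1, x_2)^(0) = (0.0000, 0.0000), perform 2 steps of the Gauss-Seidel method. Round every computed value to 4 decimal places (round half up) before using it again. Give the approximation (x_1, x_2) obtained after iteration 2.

(1.6250, -3.1250)

Iteration 1:
  x_1 = (-1 - (2)·0.0000) / (4) = -0.2500
  x_2 = (-11 - (-1)·-0.2500) / (3) = -3.7500
Iteration 2:
  x_1 = (-1 - (2)·-3.7500) / (4) = 1.6250
  x_2 = (-11 - (-1)·1.6250) / (3) = -3.1250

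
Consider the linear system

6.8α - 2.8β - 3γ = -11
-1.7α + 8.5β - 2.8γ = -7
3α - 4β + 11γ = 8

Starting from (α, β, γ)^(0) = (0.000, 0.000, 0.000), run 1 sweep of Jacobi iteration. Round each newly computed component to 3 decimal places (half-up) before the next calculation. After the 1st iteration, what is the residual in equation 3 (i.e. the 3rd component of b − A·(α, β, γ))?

Iteration 1:
  α = (-11 - (-2.8)·0.000 - (-3)·0.000) / (6.8) = -1.618
  β = (-7 - (-1.7)·0.000 - (-2.8)·0.000) / (8.5) = -0.824
  γ = (8 - (3)·0.000 - (-4)·0.000) / (11) = 0.727
Residual b − A·x = (-0.124, -0.711, 1.561)

1.561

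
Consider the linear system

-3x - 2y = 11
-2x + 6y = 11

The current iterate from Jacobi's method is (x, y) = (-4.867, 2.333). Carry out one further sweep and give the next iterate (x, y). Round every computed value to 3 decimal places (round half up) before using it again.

(-5.222, 0.211)

One sweep:
  x = (11 - (-2)·2.333) / (-3) = -5.222
  y = (11 - (-2)·-4.867) / (6) = 0.211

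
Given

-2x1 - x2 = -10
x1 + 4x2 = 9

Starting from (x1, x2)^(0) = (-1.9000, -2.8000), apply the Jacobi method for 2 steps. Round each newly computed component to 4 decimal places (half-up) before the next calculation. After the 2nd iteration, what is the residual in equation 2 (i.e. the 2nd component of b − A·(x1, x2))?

2.7625

Iteration 1:
  x1 = (-10 - (-1)·-2.8000) / (-2) = 6.4000
  x2 = (9 - (1)·-1.9000) / (4) = 2.7250
Iteration 2:
  x1 = (-10 - (-1)·2.7250) / (-2) = 3.6375
  x2 = (9 - (1)·6.4000) / (4) = 0.6500
Residual b − A·x = (-2.0750, 2.7625)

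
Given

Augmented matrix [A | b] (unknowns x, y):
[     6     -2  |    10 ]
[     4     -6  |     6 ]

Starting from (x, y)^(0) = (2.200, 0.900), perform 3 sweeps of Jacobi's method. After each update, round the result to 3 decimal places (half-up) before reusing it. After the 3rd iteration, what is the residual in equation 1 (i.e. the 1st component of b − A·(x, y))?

-0.190

Iteration 1:
  x = (10 - (-2)·0.900) / (6) = 1.967
  y = (6 - (4)·2.200) / (-6) = 0.467
Iteration 2:
  x = (10 - (-2)·0.467) / (6) = 1.822
  y = (6 - (4)·1.967) / (-6) = 0.311
Iteration 3:
  x = (10 - (-2)·0.311) / (6) = 1.770
  y = (6 - (4)·1.822) / (-6) = 0.215
Residual b − A·x = (-0.190, 0.210)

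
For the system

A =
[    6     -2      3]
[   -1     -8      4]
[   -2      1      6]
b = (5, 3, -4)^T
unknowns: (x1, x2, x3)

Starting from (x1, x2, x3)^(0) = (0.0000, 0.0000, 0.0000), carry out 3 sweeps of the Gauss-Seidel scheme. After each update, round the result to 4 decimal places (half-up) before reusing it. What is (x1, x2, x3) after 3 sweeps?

Iteration 1:
  x1 = (5 - (-2)·0.0000 - (3)·0.0000) / (6) = 0.8333
  x2 = (3 - (-1)·0.8333 - (4)·0.0000) / (-8) = -0.4792
  x3 = (-4 - (-2)·0.8333 - (1)·-0.4792) / (6) = -0.3090
Iteration 2:
  x1 = (5 - (-2)·-0.4792 - (3)·-0.3090) / (6) = 0.8281
  x2 = (3 - (-1)·0.8281 - (4)·-0.3090) / (-8) = -0.6330
  x3 = (-4 - (-2)·0.8281 - (1)·-0.6330) / (6) = -0.2851
Iteration 3:
  x1 = (5 - (-2)·-0.6330 - (3)·-0.2851) / (6) = 0.7649
  x2 = (3 - (-1)·0.7649 - (4)·-0.2851) / (-8) = -0.6132
  x3 = (-4 - (-2)·0.7649 - (1)·-0.6132) / (6) = -0.3095

(0.7649, -0.6132, -0.3095)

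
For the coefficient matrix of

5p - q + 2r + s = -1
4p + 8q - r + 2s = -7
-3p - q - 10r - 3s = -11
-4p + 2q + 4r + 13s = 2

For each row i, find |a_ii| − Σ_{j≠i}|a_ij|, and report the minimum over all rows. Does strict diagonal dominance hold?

1

row 1: |5| − (1+2+1) = 1
row 2: |8| − (4+1+2) = 1
row 3: |-10| − (3+1+3) = 3
row 4: |13| − (4+2+4) = 3
minimum over rows = 1 → strictly diagonally dominant (convergence guaranteed)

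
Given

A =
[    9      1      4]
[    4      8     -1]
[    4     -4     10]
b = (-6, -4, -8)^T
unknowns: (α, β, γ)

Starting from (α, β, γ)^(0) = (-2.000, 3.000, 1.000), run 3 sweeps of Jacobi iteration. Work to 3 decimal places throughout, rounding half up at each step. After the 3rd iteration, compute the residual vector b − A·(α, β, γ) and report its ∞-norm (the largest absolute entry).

3.128

Iteration 1:
  α = (-6 - (1)·3.000 - (4)·1.000) / (9) = -1.444
  β = (-4 - (4)·-2.000 - (-1)·1.000) / (8) = 0.625
  γ = (-8 - (4)·-2.000 - (-4)·3.000) / (10) = 1.200
Iteration 2:
  α = (-6 - (1)·0.625 - (4)·1.200) / (9) = -1.269
  β = (-4 - (4)·-1.444 - (-1)·1.200) / (8) = 0.372
  γ = (-8 - (4)·-1.444 - (-4)·0.625) / (10) = 0.028
Iteration 3:
  α = (-6 - (1)·0.372 - (4)·0.028) / (9) = -0.720
  β = (-4 - (4)·-1.269 - (-1)·0.028) / (8) = 0.138
  γ = (-8 - (4)·-1.269 - (-4)·0.372) / (10) = -0.144
Residual b − A·x = (0.918, -2.368, -3.128); ∞-norm = 3.128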